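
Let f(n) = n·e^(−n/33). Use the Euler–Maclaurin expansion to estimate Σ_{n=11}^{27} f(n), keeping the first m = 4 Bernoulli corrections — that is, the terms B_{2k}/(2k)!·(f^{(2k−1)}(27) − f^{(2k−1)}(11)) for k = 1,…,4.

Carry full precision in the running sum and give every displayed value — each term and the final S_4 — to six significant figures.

The integral term ∫_11^27 x·e^(−x/33) dx = 166.762.
½[f(11) + f(27)] = ½[7.88184 + 11.9133] = 9.89757.
Integral + boundary = 176.659.
k=1: B_{2}/(2)! × [f^{(1)}(27) − f^{(1)}(11)] = 1/12 × (0.0802242 − 0.477688) = -0.0331219.
After k=1: 176.626.
k=2: B_{4}/(4)! × [f^{(3)}(27) − f^{(3)}(11)] = −1/720 × (0.000884013 − 0.00175459) = 1.20914e-06.
After k=2: 176.626.
k=3: B_{6}/(6)! × [f^{(5)}(27) − f^{(5)}(11)] = 1/30240 × (1.55589e-06 − 2.81959e-06) = -4.17892e-11.
After k=3: 176.626.
k=4: B_{8}/(8)! × [f^{(7)}(27) − f^{(7)}(11)] = −1/1209600 × (2.11203e-09 − 3.69880e-09) = 1.31181e-15.

S_4 ≈ 176.626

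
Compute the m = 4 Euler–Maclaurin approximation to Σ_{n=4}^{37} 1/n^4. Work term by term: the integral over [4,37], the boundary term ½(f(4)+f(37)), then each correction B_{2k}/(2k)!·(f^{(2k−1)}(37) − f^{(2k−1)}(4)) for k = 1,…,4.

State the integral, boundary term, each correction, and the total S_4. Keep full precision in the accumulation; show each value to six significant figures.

∫_4^37 1/x^4 dx evaluates to 0.00520175.
Endpoint term: (f(4) + f(37))/2 = (0.00390625 + 5.33572e-07)/2 = 0.00195339.
Running total after boundary: 0.00715514.
k=1: B_{2}/(2)! × [f^{(1)}(37) − f^{(1)}(4)] = 1/12 × (-5.76835e-08 − (-0.00390625)) = 0.000325516.
After k=1: 0.00748066.
k=2: B_{4}/(4)! × [f^{(3)}(37) − f^{(3)}(4)] = −1/720 × (-1.26406e-09 − (-0.00732422)) = -1.01725e-05.
After k=2: 0.00747049.
k=3: B_{6}/(6)! × [f^{(5)}(37) − f^{(5)}(4)] = 1/30240 × (-5.17075e-11 − (-0.0256348)) = 8.47711e-07.
After k=3: 0.00747134.
k=4: B_{8}/(8)! × [f^{(7)}(37) − f^{(7)}(4)] = −1/1209600 × (-3.39933e-12 − (-0.144196)) = -1.19209e-07.

S_4 ≈ 0.00747122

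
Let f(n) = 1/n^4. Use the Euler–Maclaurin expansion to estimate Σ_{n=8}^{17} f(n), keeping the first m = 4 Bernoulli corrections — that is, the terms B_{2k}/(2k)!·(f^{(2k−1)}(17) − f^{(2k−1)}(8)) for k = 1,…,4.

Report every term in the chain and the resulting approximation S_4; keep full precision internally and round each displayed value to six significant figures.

S_4 ≈ 0.000721112

Integral: ∫_8^17 1/x^4 dx = 0.000583194.
Endpoint term: (f(8) + f(17))/2 = (0.000244141 + 1.19730e-05)/2 = 0.000128057.
Integral + boundary = 0.000711251.
Correction k=1: B_{2}/2! · (f^{(1)}(17) − f^{(1)}(8)) = 1/12 · (-2.81719e-06 − (-0.000122070)) = 9.93776e-06.
Partial sum through k=1: 0.000721189.
Correction k=2: B_{4}/4! · (f^{(3)}(17) − f^{(3)}(8)) = −1/720 · (-2.92441e-07 − (-5.72205e-05)) = -7.90667e-08.
Partial sum through k=2: 0.000721110.
Correction k=3: B_{6}/6! · (f^{(5)}(17) − f^{(5)}(8)) = 1/30240 · (-5.66668e-08 − (-5.00679e-05)) = 1.65381e-09.
Partial sum through k=3: 0.000721112.
Correction k=4: B_{8}/8! · (f^{(7)}(17) − f^{(7)}(8)) = −1/1209600 · (-1.76471e-08 − (-7.04080e-05)) = -5.81931e-11.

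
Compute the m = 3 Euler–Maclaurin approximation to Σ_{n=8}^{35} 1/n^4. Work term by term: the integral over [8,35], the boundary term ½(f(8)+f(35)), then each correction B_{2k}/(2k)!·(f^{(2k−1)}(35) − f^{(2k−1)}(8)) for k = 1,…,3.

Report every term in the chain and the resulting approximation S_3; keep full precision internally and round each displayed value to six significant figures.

Integral: ∫_8^35 1/x^4 dx = 0.000643267.
Boundary: ½(f(8) + f(35)) = ½(0.000244141 + 6.66389e-07) = 0.000122404.
Integral + boundary = 0.000765671.
Order-1 term: 1/12 · (-7.61587e-08 − (-0.000122070)) = 1.01662e-05.
Running total after k=1: 0.000775837.
Order-2 term: −1/720 · (-1.86511e-09 − (-5.72205e-05)) = -7.94703e-08.
Running total after k=2: 0.000775757.
Order-3 term: 1/30240 · (-8.52623e-11 − (-5.00679e-05)) = 1.65568e-09.

S_3 ≈ 0.000775759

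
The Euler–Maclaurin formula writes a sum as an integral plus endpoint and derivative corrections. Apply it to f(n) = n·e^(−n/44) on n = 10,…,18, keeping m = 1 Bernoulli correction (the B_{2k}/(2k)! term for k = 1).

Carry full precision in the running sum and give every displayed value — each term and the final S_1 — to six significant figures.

S_1 ≈ 90.8262

The integral term ∫_10^18 x·e^(−x/44) dx = 80.8830.
Boundary: ½(f(10) + f(18)) = ½(7.96703 + 11.9566) = 9.96180.
Running total after boundary: 90.8448.
Order-1 term: 1/12 · (0.392514 − 0.615634) = -0.0185934.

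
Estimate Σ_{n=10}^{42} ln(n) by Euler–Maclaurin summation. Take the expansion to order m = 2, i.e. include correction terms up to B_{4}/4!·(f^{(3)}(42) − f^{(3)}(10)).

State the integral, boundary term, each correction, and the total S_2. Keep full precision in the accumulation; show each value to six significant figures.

Integral: ∫_10^42 ln(x) dx = 101.956.
½[f(10) + f(42)] = ½[2.30259 + 3.73767] = 3.02013.
Running total after boundary: 104.976.
Order-1 term: 1/12 · (0.0238095 − 0.100000) = -0.00634921.
Running total after k=1: 104.970.
Order-2 term: −1/720 · (2.69949e-05 − 0.00200000) = 2.74028e-06.

S_2 ≈ 104.970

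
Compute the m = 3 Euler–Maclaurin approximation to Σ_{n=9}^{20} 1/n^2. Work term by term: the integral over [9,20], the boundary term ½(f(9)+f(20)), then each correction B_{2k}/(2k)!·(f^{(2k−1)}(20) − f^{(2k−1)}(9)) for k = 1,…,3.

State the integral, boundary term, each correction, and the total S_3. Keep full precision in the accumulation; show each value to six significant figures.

S_3 ≈ 0.0687412

The integral term ∫_9^20 1/x^2 dx = 0.0611111.
Endpoint term: (f(9) + f(20))/2 = (0.0123457 + 0.00250000)/2 = 0.00742284.
So far: 0.0685340.
k=1: B_{2}/(2)! × [f^{(1)}(20) − f^{(1)}(9)] = 1/12 × (-0.000250000 − (-0.00274348)) = 0.000207790.
Partial sum through k=1: 0.0687417.
k=2: B_{4}/(4)! × [f^{(3)}(20) − f^{(3)}(9)] = −1/720 × (-7.50000e-06 − (-0.000406442)) = -5.54086e-07.
Partial sum through k=2: 0.0687412.
k=3: B_{6}/(6)! × [f^{(5)}(20) − f^{(5)}(9)] = 1/30240 × (-5.62500e-07 − (-0.000150534)) = 4.95938e-09.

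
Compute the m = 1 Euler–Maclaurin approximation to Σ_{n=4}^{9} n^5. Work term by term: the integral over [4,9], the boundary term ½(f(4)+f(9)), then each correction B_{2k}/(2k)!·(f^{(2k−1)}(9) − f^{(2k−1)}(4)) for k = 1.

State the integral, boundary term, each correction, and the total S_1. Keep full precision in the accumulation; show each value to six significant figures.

Integral: ∫_4^9 x^5 dx = 87890.8.
½[f(4) + f(9)] = ½[1024.00 + 59049.0] = 30036.5.
Running total after boundary: 117927.
k=1: B_{2}/(2)! × [f^{(1)}(9) − f^{(1)}(4)] = 1/12 × (32805.0 − 1280.00) = 2627.08.

S_1 ≈ 120554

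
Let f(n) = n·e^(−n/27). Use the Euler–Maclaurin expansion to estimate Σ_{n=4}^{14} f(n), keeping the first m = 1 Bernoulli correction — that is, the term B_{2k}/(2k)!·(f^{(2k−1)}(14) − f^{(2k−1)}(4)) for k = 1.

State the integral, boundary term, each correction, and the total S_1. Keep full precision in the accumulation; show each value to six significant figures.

∫_4^14 x·e^(−x/27) dx evaluates to 62.6379.
Boundary: ½(f(4) + f(14)) = ½(3.44921 + 8.33563) = 5.89242.
Integral + boundary = 68.5303.
k=1: B_{2}/(2)! × [f^{(1)}(14) − f^{(1)}(4)] = 1/12 × (0.286675 − 0.734555) = -0.0373233.

S_1 ≈ 68.4930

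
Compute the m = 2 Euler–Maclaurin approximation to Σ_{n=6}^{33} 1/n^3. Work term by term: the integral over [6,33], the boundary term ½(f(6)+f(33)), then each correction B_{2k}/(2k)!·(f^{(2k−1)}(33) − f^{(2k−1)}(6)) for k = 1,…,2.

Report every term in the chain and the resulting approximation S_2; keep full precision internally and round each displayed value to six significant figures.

∫_6^33 1/x^3 dx evaluates to 0.0134298.
Boundary: ½(f(6) + f(33)) = ½(0.00462963 + 2.78265e-05) = 0.00232873.
Running total after boundary: 0.0157585.
Order-1 term: 1/12 · (-2.52968e-06 − (-0.00231481)) = 0.000192690.
Partial sum through k=1: 0.0159512.
Order-2 term: −1/720 · (-4.64588e-08 − (-0.00128601)) = -1.78606e-06.

S_2 ≈ 0.0159494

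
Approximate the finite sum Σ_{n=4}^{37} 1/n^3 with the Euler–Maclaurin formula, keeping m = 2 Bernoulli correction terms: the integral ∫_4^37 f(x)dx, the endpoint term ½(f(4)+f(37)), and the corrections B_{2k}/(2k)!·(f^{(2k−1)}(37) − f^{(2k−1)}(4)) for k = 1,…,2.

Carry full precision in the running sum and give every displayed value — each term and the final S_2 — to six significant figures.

S_2 ≈ 0.0396632

The integral term ∫_4^37 1/x^3 dx = 0.0308848.
Boundary: ½(f(4) + f(37)) = ½(0.0156250 + 1.97422e-05) = 0.00782237.
Running total after boundary: 0.0387071.
Order-1 term: 1/12 · (-1.60072e-06 − (-0.0117188)) = 0.000976429.
Running total after k=1: 0.0396836.
Order-2 term: −1/720 · (-2.33852e-08 − (-0.0146484)) = -2.03450e-05.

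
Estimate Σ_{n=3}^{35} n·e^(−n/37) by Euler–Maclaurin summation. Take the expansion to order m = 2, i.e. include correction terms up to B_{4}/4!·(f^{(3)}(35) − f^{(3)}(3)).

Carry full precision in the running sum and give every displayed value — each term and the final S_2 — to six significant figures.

The integral term ∫_3^35 x·e^(−x/37) dx = 330.273.
Endpoint term: (f(3) + f(35))/2 = (2.76636 + 13.5909)/2 = 8.17864.
Integral + boundary = 338.451.
Correction k=1: B_{2}/2! · (f^{(1)}(35) − f^{(1)}(3)) = 1/12 · (0.0209898 − 0.847353) = -0.0688636.
After k=1: 338.382.
Correction k=2: B_{4}/4! · (f^{(3)}(35) − f^{(3)}(3)) = −1/720 · (0.000582625 − 0.00196610) = 1.92149e-06.

S_2 ≈ 338.382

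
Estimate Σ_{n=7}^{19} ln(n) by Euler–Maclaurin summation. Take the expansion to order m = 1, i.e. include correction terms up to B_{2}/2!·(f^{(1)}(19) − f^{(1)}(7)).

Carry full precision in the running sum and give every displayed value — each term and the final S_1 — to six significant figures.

Integral: ∫_7^19 ln(x) dx = 30.3230.
Boundary: ½(f(7) + f(19)) = ½(1.94591 + 2.94444) = 2.44517.
So far: 32.7681.
Order-1 term: 1/12 · (0.0526316 − 0.142857) = -0.00751880.

S_1 ≈ 32.7606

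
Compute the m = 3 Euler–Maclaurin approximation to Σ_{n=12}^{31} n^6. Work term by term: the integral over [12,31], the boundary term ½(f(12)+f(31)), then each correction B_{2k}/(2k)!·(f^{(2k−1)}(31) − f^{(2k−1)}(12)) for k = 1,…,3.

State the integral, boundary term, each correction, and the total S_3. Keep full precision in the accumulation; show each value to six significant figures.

S_3 ≈ 4.38468e+09

The integral term ∫_12^31 x^6 dx = 3.92525e+09.
Boundary: ½(f(12) + f(31)) = ½(2.98598e+06 + 8.87504e+08) = 4.45245e+08.
So far: 4.37050e+09.
Correction k=1: B_{2}/2! · (f^{(1)}(31) − f^{(1)}(12)) = 1/12 · (1.71775e+08 − 1.49299e+06) = 1.41902e+07.
After k=1: 4.38469e+09.
Correction k=2: B_{4}/4! · (f^{(3)}(31) − f^{(3)}(12)) = −1/720 · (3.57492e+06 − 207360) = -4677.17.
After k=2: 4.38468e+09.
Correction k=3: B_{6}/6! · (f^{(5)}(31) − f^{(5)}(12)) = 1/30240 · (22320.0 − 8640.00) = 0.452381.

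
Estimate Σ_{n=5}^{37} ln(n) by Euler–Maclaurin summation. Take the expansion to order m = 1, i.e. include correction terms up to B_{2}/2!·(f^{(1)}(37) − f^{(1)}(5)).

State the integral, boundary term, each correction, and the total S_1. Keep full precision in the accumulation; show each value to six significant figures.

The integral term ∫_5^37 ln(x) dx = 93.5568.
Endpoint term: (f(5) + f(37))/2 = (1.60944 + 3.61092)/2 = 2.61018.
So far: 96.1670.
Order-1 term: 1/12 · (0.0270270 − 0.200000) = -0.0144144.

S_1 ≈ 96.1525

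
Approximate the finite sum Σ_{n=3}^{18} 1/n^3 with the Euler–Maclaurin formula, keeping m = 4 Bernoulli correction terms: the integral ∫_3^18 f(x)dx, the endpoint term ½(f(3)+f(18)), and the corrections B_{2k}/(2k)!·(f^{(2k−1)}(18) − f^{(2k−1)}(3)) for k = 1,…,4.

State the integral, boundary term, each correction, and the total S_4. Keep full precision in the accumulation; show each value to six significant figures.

S_4 ≈ 0.0755965

Integral: ∫_3^18 1/x^3 dx = 0.0540123.
Endpoint term: (f(3) + f(18))/2 = (0.0370370 + 0.000171468)/2 = 0.0186043.
Running total after boundary: 0.0726166.
k=1: B_{2}/(2)! × [f^{(1)}(18) − f^{(1)}(3)] = 1/12 × (-2.85780e-05 − (-0.0370370)) = 0.00308404.
After k=1: 0.0757006.
k=2: B_{4}/(4)! × [f^{(3)}(18) − f^{(3)}(3)] = −1/720 × (-1.76407e-06 − (-0.0823045)) = -0.000114309.
After k=2: 0.0755863.
k=3: B_{6}/(6)! × [f^{(5)}(18) − f^{(5)}(3)] = 1/30240 × (-2.28676e-07 − (-0.384088)) = 1.27013e-05.
After k=3: 0.0755990.
k=4: B_{8}/(8)! × [f^{(7)}(18) − f^{(7)}(3)] = −1/1209600 × (-5.08169e-08 − (-3.07270)) = -2.54026e-06.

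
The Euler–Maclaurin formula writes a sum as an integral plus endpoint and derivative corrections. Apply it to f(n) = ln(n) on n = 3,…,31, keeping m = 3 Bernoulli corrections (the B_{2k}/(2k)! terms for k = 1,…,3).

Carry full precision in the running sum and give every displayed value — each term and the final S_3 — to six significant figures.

S_3 ≈ 77.3991

∫_3^31 ln(x) dx evaluates to 75.1578.
Endpoint term: (f(3) + f(31))/2 = (1.09861 + 3.43399)/2 = 2.26630.
Integral + boundary = 77.4241.
Order-1 term: 1/12 · (0.0322581 − 0.333333) = -0.0250896.
Partial sum through k=1: 77.3990.
Order-2 term: −1/720 · (6.71344e-05 − 0.0740741) = 0.000102787.
Partial sum through k=2: 77.3991.
Order-3 term: 1/30240 · (8.38306e-07 − 0.0987654) = -3.26602e-06.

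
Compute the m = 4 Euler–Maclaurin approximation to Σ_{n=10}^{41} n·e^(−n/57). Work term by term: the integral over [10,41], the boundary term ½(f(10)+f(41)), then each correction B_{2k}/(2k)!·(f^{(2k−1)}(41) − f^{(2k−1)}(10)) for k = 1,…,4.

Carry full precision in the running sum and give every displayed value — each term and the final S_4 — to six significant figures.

S_4 ≈ 497.708

∫_10^41 x·e^(−x/57) dx evaluates to 483.574.
Endpoint term: (f(10) + f(41))/2 = (8.39089 + 19.9709)/2 = 14.1809.
Integral + boundary = 497.755.
k=1: B_{2}/(2)! × [f^{(1)}(41) − f^{(1)}(10)] = 1/12 × (0.136728 − 0.691880) = -0.0462627.
After k=1: 497.708.
k=2: B_{4}/(4)! × [f^{(3)}(41) − f^{(3)}(10)] = −1/720 × (0.000341926 − 0.000729473) = 5.38261e-07.
After k=2: 497.708.
k=3: B_{6}/(6)! × [f^{(5)}(41) − f^{(5)}(10)] = 1/30240 × (1.97528e-07 − 3.83501e-07) = -6.14990e-12.
After k=3: 497.708.
k=4: B_{8}/(8)! × [f^{(7)}(41) − f^{(7)}(10)] = −1/1209600 × (8.92014e-11 − 1.66968e-10) = 6.42913e-17.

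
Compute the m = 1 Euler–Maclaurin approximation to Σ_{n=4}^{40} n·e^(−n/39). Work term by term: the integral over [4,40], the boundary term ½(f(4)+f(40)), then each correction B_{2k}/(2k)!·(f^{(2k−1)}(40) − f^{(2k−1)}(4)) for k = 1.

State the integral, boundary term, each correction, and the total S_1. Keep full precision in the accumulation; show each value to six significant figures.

The integral term ∫_4^40 x·e^(−x/39) dx = 408.783.
Boundary: ½(f(4) + f(40)) = ½(3.61008 + 14.3427) = 8.97637.
Running total after boundary: 417.759.
k=1: B_{2}/(2)! × [f^{(1)}(40) − f^{(1)}(4)] = 1/12 × (-0.00919401 − 0.809954) = -0.0682623.

S_1 ≈ 417.691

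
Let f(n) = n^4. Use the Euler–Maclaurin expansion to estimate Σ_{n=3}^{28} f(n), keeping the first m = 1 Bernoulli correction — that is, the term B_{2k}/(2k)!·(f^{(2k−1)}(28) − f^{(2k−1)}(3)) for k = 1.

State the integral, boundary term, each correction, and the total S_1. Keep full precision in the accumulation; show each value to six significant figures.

S_1 ≈ 3.75670e+06

Integral: ∫_3^28 x^4 dx = 3.44202e+06.
Endpoint term: (f(3) + f(28))/2 = (81.0000 + 614656)/2 = 307368.
So far: 3.74939e+06.
k=1: B_{2}/(2)! × [f^{(1)}(28) − f^{(1)}(3)] = 1/12 × (87808.0 − 108.000) = 7308.33.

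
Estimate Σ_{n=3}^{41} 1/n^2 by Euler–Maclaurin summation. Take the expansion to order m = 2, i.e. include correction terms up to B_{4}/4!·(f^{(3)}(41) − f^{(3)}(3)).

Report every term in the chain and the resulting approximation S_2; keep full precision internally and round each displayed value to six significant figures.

S_2 ≈ 0.370829

The integral term ∫_3^41 1/x^2 dx = 0.308943.
½[f(3) + f(41)] = ½[0.111111 + 0.000594884] = 0.0558530.
Running total after boundary: 0.364796.
Order-1 term: 1/12 · (-2.90187e-05 − (-0.0740741)) = 0.00617042.
Running total after k=1: 0.370967.
Order-2 term: −1/720 · (-2.07153e-07 − (-0.0987654)) = -0.000137174.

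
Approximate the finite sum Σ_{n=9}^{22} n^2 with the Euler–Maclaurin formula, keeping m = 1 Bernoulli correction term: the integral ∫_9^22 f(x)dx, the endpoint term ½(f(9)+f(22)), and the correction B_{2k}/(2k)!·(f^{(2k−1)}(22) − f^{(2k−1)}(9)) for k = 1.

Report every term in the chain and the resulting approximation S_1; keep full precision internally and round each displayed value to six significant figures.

S_1 ≈ 3591.00

The integral term ∫_9^22 x^2 dx = 3306.33.
½[f(9) + f(22)] = ½[81.0000 + 484.000] = 282.500.
Integral + boundary = 3588.83.
Correction k=1: B_{2}/2! · (f^{(1)}(22) − f^{(1)}(9)) = 1/12 · (44.0000 − 18.0000) = 2.16667.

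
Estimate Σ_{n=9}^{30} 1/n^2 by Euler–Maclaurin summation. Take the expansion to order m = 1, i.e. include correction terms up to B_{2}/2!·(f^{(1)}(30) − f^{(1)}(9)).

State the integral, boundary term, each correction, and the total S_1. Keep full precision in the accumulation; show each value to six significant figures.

S_1 ≈ 0.0847286

Integral: ∫_9^30 1/x^2 dx = 0.0777778.
Boundary: ½(f(9) + f(30)) = ½(0.0123457 + 0.00111111) = 0.00672840.
Running total after boundary: 0.0845062.
k=1: B_{2}/(2)! × [f^{(1)}(30) − f^{(1)}(9)] = 1/12 × (-7.40741e-05 − (-0.00274348)) = 0.000222451.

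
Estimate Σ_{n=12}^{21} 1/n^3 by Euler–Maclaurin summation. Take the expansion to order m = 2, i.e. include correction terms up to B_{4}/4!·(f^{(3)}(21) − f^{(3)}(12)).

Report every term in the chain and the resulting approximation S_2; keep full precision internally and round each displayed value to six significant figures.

Integral: ∫_12^21 1/x^3 dx = 0.00233844.
Endpoint term: (f(12) + f(21))/2 = (0.000578704 + 0.000107980)/2 = 0.000343342.
So far: 0.00268178.
Order-1 term: 1/12 · (-1.54257e-05 − (-0.000144676)) = 1.07709e-05.
After k=1: 0.00269255.
Order-2 term: −1/720 · (-6.99577e-07 − (-2.00939e-05)) = -2.69365e-08.

S_2 ≈ 0.00269252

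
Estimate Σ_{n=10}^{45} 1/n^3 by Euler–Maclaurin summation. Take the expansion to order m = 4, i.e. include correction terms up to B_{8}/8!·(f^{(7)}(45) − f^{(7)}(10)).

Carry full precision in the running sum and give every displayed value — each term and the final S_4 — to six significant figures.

∫_10^45 1/x^3 dx evaluates to 0.00475309.
½[f(10) + f(45)] = ½[0.00100000 + 1.09739e-05] = 0.000505487.
Running total after boundary: 0.00525857.
Correction k=1: B_{2}/2! · (f^{(1)}(45) − f^{(1)}(10)) = 1/12 · (-7.31596e-07 − (-0.000300000)) = 2.49390e-05.
After k=1: 0.00528351.
Correction k=2: B_{4}/4! · (f^{(3)}(45) − f^{(3)}(10)) = −1/720 · (-7.22564e-09 − (-6.00000e-05)) = -8.33233e-08.
After k=2: 0.00528343.
Correction k=3: B_{6}/6! · (f^{(5)}(45) − f^{(5)}(10)) = 1/30240 · (-1.49865e-10 − (-2.52000e-05)) = 8.33328e-10.
After k=3: 0.00528343.
Correction k=4: B_{8}/8! · (f^{(7)}(45) − f^{(7)}(10)) = −1/1209600 · (-5.32854e-12 − (-1.81440e-05)) = -1.50000e-11.

S_4 ≈ 0.00528343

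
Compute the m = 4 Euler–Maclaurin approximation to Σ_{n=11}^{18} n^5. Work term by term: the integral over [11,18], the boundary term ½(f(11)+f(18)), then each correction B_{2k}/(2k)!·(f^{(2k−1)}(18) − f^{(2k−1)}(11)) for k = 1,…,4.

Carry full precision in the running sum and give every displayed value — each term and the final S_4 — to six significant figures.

S_4 ≈ 6.43638e+06

∫_11^18 x^5 dx evaluates to 5.37344e+06.
Endpoint term: (f(11) + f(18))/2 = (161051 + 1.88957e+06)/2 = 1.02531e+06.
Running total after boundary: 6.39875e+06.
Correction k=1: B_{2}/2! · (f^{(1)}(18) − f^{(1)}(11)) = 1/12 · (524880 − 73205.0) = 37639.6.
Partial sum through k=1: 6.43639e+06.
Correction k=2: B_{4}/4! · (f^{(3)}(18) − f^{(3)}(11)) = −1/720 · (19440.0 − 7260.00) = -16.9167.
Partial sum through k=2: 6.43638e+06.
Correction k=3: B_{6}/6! · (f^{(5)}(18) − f^{(5)}(11)) = 1/30240 · (120.000 − 120.000) = 0.00000.
Partial sum through k=3: 6.43638e+06.
Correction k=4: B_{8}/8! · (f^{(7)}(18) − f^{(7)}(11)) = −1/1209600 · (0.00000 − 0.00000) = 0.00000.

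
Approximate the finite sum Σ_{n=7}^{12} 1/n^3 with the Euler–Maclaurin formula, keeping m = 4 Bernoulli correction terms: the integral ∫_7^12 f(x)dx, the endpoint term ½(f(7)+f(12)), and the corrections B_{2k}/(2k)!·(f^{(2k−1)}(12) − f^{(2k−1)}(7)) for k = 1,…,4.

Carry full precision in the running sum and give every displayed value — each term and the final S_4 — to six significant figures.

S_4 ≈ 0.00857034

Integral: ∫_7^12 1/x^3 dx = 0.00673186.
½[f(7) + f(12)] = ½[0.00291545 + 0.000578704] = 0.00174708.
Running total after boundary: 0.00847894.
Order-1 term: 1/12 · (-0.000144676 − (-0.00124948)) = 9.20670e-05.
Running total after k=1: 0.00857100.
Order-2 term: −1/720 · (-2.00939e-05 − (-0.000509992)) = -6.80413e-07.
Running total after k=2: 0.00857032.
Order-3 term: 1/30240 · (-5.86071e-06 − (-0.000437136)) = 1.42617e-08.
Running total after k=3: 0.00857034.
Order-4 term: −1/1209600 · (-2.93036e-06 − (-0.000642322)) = -5.28597e-10.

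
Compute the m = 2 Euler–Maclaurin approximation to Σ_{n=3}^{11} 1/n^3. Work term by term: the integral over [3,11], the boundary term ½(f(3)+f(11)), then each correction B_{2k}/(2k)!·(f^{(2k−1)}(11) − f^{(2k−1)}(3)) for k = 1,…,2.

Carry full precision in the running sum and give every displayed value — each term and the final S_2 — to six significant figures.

Integral: ∫_3^11 1/x^3 dx = 0.0514233.
½[f(3) + f(11)] = ½[0.0370370 + 0.000751315] = 0.0188942.
Integral + boundary = 0.0703175.
Correction k=1: B_{2}/2! · (f^{(1)}(11) − f^{(1)}(3)) = 1/12 · (-0.000204904 − (-0.0370370)) = 0.00306934.
Partial sum through k=1: 0.0733868.
Correction k=2: B_{4}/4! · (f^{(3)}(11) − f^{(3)}(3)) = −1/720 · (-3.38684e-05 − (-0.0823045)) = -0.000114265.

S_2 ≈ 0.0732726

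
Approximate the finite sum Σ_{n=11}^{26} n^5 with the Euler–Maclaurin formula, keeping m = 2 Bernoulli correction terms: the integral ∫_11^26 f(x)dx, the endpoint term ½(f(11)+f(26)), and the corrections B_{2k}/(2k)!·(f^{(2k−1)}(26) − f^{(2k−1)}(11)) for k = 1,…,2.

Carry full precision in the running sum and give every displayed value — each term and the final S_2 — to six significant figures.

Integral: ∫_11^26 x^5 dx = 5.11907e+07.
½[f(11) + f(26)] = ½[161051 + 1.18814e+07] = 6.02121e+06.
So far: 5.72119e+07.
k=1: B_{2}/(2)! × [f^{(1)}(26) − f^{(1)}(11)] = 1/12 × (2.28488e+06 − 73205.0) = 184306.
Running total after k=1: 5.73962e+07.
k=2: B_{4}/(4)! × [f^{(3)}(26) − f^{(3)}(11)] = −1/720 × (40560.0 − 7260.00) = -46.2500.

S_2 ≈ 5.73962e+07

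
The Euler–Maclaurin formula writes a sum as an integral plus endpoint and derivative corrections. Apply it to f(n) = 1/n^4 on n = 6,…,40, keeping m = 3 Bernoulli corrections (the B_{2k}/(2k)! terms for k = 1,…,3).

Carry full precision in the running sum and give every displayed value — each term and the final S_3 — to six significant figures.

The integral term ∫_6^40 1/x^4 dx = 0.00153800.
Boundary: ½(f(6) + f(40)) = ½(0.000771605 + 3.90625e-07) = 0.000385998.
Running total after boundary: 0.00192400.
k=1: B_{2}/(2)! × [f^{(1)}(40) − f^{(1)}(6)] = 1/12 × (-3.90625e-08 − (-0.000514403)) = 4.28637e-05.
After k=1: 0.00196686.
k=2: B_{4}/(4)! × [f^{(3)}(40) − f^{(3)}(6)] = −1/720 × (-7.32422e-10 − (-0.000428669)) = -5.95373e-07.
After k=2: 0.00196627.
k=3: B_{6}/(6)! × [f^{(5)}(40) − f^{(5)}(6)] = 1/30240 × (-2.56348e-11 − (-0.000666819)) = 2.20509e-08.

S_3 ≈ 0.00196629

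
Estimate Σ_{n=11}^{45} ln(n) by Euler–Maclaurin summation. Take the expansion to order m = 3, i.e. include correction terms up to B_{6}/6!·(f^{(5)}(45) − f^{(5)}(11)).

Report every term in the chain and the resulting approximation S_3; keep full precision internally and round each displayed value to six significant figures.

The integral term ∫_11^45 ln(x) dx = 110.923.
½[f(11) + f(45)] = ½[2.39790 + 3.80666] = 3.10228.
So far: 114.025.
k=1: B_{2}/(2)! × [f^{(1)}(45) − f^{(1)}(11)] = 1/12 × (0.0222222 − 0.0909091) = -0.00572391.
After k=1: 114.020.
k=2: B_{4}/(4)! × [f^{(3)}(45) − f^{(3)}(11)] = −1/720 × (2.19479e-05 − 0.00150263) = 2.05650e-06.
After k=2: 114.020.
k=3: B_{6}/(6)! × [f^{(5)}(45) − f^{(5)}(11)] = 1/30240 × (1.30061e-07 − 0.000149021) = -4.92365e-09.

S_3 ≈ 114.020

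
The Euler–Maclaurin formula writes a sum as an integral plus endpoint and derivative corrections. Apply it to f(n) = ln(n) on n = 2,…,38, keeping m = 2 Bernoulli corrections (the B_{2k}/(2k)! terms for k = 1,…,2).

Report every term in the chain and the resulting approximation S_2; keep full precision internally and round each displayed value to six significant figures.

S_2 ≈ 102.968

Integral: ∫_2^38 ln(x) dx = 100.842.
Boundary: ½(f(2) + f(38)) = ½(0.693147 + 3.63759) = 2.16537.
Running total after boundary: 103.007.
Order-1 term: 1/12 · (0.0263158 − 0.500000) = -0.0394737.
Partial sum through k=1: 102.968.
Order-2 term: −1/720 · (3.64485e-05 − 0.250000) = 0.000347172.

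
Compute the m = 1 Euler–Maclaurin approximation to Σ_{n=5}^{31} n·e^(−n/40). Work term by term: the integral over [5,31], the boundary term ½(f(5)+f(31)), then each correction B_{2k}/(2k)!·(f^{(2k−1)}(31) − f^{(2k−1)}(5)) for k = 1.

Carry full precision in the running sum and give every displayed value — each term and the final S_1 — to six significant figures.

S_1 ≈ 289.387

The integral term ∫_5^31 x·e^(−x/40) dx = 280.096.
Endpoint term: (f(5) + f(31))/2 = (4.41248 + 14.2818)/2 = 9.34715.
Running total after boundary: 289.443.
Order-1 term: 1/12 · (0.103658 − 0.772185) = -0.0557105.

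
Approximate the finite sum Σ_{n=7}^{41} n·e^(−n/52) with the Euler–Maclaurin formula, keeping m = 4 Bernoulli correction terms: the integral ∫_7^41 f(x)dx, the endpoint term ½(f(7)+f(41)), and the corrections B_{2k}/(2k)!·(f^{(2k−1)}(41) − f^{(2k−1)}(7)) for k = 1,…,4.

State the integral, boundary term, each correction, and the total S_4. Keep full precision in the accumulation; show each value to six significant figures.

∫_7^41 x·e^(−x/52) dx evaluates to 483.419.
½[f(7) + f(41)] = ½[6.11836 + 18.6363] = 12.3773.
So far: 495.796.
k=1: B_{2}/(2)! × [f^{(1)}(41) − f^{(1)}(7)] = 1/12 × (0.0961534 − 0.756391) = -0.0550198.
After k=1: 495.741.
k=2: B_{4}/(4)! × [f^{(3)}(41) − f^{(3)}(7)] = −1/720 × (0.000371761 − 0.000926219) = 7.70081e-07.
After k=2: 495.741.
k=3: B_{6}/(6)! × [f^{(5)}(41) − f^{(5)}(7)] = 1/30240 × (2.61820e-07 − 5.81622e-07) = -1.05755e-11.
After k=3: 495.741.
k=4: B_{8}/(8)! × [f^{(7)}(41) − f^{(7)}(7)] = −1/1209600 × (1.42809e-10 − 3.03516e-10) = 1.32860e-16.

S_4 ≈ 495.741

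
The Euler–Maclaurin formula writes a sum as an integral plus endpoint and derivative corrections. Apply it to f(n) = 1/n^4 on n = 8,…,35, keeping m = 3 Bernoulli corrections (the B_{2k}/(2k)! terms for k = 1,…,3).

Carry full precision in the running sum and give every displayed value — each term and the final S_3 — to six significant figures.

The integral term ∫_8^35 1/x^4 dx = 0.000643267.
½[f(8) + f(35)] = ½[0.000244141 + 6.66389e-07] = 0.000122404.
So far: 0.000765671.
k=1: B_{2}/(2)! × [f^{(1)}(35) − f^{(1)}(8)] = 1/12 × (-7.61587e-08 − (-0.000122070)) = 1.01662e-05.
Partial sum through k=1: 0.000775837.
k=2: B_{4}/(4)! × [f^{(3)}(35) − f^{(3)}(8)] = −1/720 × (-1.86511e-09 − (-5.72205e-05)) = -7.94703e-08.
Partial sum through k=2: 0.000775757.
k=3: B_{6}/(6)! × [f^{(5)}(35) − f^{(5)}(8)] = 1/30240 × (-8.52623e-11 − (-5.00679e-05)) = 1.65568e-09.

S_3 ≈ 0.000775759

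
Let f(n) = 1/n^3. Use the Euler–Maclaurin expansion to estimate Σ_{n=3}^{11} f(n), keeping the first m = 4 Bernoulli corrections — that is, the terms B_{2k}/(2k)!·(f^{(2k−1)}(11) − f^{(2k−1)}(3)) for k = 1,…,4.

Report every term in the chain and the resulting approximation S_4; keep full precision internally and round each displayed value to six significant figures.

The integral term ∫_3^11 1/x^3 dx = 0.0514233.
Endpoint term: (f(3) + f(11))/2 = (0.0370370 + 0.000751315)/2 = 0.0188942.
So far: 0.0703175.
k=1: B_{2}/(2)! × [f^{(1)}(11) − f^{(1)}(3)] = 1/12 × (-0.000204904 − (-0.0370370)) = 0.00306934.
Partial sum through k=1: 0.0733868.
k=2: B_{4}/(4)! × [f^{(3)}(11) − f^{(3)}(3)] = −1/720 × (-3.38684e-05 − (-0.0823045)) = -0.000114265.
Partial sum through k=2: 0.0732726.
k=3: B_{6}/(6)! × [f^{(5)}(11) − f^{(5)}(3)] = 1/30240 × (-1.17560e-05 − (-0.384088)) = 1.27009e-05.
Partial sum through k=3: 0.0732853.
k=4: B_{8}/(8)! × [f^{(7)}(11) − f^{(7)}(3)] = −1/1209600 × (-6.99530e-06 − (-3.07270)) = -2.54026e-06.

S_4 ≈ 0.0732827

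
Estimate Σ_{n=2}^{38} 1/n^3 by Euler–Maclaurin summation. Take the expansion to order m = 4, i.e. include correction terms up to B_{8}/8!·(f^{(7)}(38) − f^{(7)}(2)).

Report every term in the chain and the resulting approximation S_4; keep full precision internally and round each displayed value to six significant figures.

S_4 ≈ 0.201665

The integral term ∫_2^38 1/x^3 dx = 0.124654.
½[f(2) + f(38)] = ½[0.125000 + 1.82242e-05] = 0.0625091.
Integral + boundary = 0.187163.
Order-1 term: 1/12 · (-1.43876e-06 − (-0.187500)) = 0.0156249.
Running total after k=1: 0.202788.
Order-2 term: −1/720 · (-1.99274e-08 − (-0.937500)) = -0.00130208.
Running total after k=2: 0.201486.
Order-3 term: 1/30240 · (-5.79605e-10 − (-9.84375)) = 0.000325521.
Running total after k=3: 0.201811.
Order-4 term: −1/1209600 · (-2.88999e-11 − (-177.188)) = -0.000146484.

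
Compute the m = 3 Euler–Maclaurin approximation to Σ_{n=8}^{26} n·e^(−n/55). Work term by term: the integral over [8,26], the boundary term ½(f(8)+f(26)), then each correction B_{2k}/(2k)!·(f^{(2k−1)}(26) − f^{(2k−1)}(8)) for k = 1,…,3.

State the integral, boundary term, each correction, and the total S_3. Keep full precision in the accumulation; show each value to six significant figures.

S_3 ≈ 230.666

The integral term ∫_8^26 x·e^(−x/55) dx = 219.138.
Boundary: ½(f(8) + f(26)) = ½(6.91703 + 16.2058) = 11.5614.
Integral + boundary = 230.700.
Order-1 term: 1/12 · (0.328649 − 0.738865) = -0.0341847.
Running total after k=1: 230.666.
Order-2 term: −1/720 · (0.000520744 − 0.000815909) = 4.09951e-07.
Running total after k=2: 230.666.
Order-3 term: 1/30240 · (3.08378e-07 − 4.58699e-07) = -4.97094e-12.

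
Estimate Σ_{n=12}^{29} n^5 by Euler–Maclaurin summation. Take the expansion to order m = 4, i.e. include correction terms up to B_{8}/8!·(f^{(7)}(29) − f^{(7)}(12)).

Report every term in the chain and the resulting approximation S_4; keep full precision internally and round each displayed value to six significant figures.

The integral term ∫_12^29 x^5 dx = 9.86396e+07.
Boundary: ½(f(12) + f(29)) = ½(248832 + 2.05111e+07) = 1.03800e+07.
Running total after boundary: 1.09020e+08.
k=1: B_{2}/(2)! × [f^{(1)}(29) − f^{(1)}(12)] = 1/12 × (3.53640e+06 − 103680) = 286060.
Partial sum through k=1: 1.09306e+08.
k=2: B_{4}/(4)! × [f^{(3)}(29) − f^{(3)}(12)] = −1/720 × (50460.0 − 8640.00) = -58.0833.
Partial sum through k=2: 1.09306e+08.
k=3: B_{6}/(6)! × [f^{(5)}(29) − f^{(5)}(12)] = 1/30240 × (120.000 − 120.000) = 0.00000.
Partial sum through k=3: 1.09306e+08.
k=4: B_{8}/(8)! × [f^{(7)}(29) − f^{(7)}(12)] = −1/1209600 × (0.00000 − 0.00000) = 0.00000.

S_4 ≈ 1.09306e+08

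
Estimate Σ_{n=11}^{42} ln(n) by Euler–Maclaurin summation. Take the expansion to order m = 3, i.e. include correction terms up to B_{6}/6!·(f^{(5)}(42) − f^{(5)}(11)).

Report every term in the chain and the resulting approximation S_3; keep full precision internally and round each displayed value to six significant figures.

∫_11^42 ln(x) dx evaluates to 99.6053.
Endpoint term: (f(11) + f(42))/2 = (2.39790 + 3.73767)/2 = 3.06778.
Integral + boundary = 102.673.
Order-1 term: 1/12 · (0.0238095 − 0.0909091) = -0.00559163.
After k=1: 102.667.
Order-2 term: −1/720 · (2.69949e-05 − 0.00150263) = 2.04949e-06.
After k=2: 102.667.
Order-3 term: 1/30240 · (1.83639e-07 − 0.000149021) = -4.92187e-09.

S_3 ≈ 102.667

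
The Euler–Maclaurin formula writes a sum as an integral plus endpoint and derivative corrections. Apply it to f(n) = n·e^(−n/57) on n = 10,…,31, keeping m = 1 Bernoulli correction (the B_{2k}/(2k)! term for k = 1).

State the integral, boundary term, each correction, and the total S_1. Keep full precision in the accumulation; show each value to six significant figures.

∫_10^31 x·e^(−x/57) dx evaluates to 292.676.
½[f(10) + f(31)] = ½[8.39089 + 17.9956] = 13.1932.
Running total after boundary: 305.869.
k=1: B_{2}/(2)! × [f^{(1)}(31) − f^{(1)}(10)] = 1/12 × (0.264791 − 0.691880) = -0.0355908.

S_1 ≈ 305.833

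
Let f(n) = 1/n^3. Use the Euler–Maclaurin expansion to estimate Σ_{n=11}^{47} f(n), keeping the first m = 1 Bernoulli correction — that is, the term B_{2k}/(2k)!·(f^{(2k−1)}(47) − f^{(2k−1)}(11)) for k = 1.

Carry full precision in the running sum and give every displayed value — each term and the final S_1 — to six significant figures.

S_1 ≈ 0.00430338

The integral term ∫_11^47 1/x^3 dx = 0.00390588.
½[f(11) + f(47)] = ½[0.000751315 + 9.63178e-06] = 0.000380473.
Running total after boundary: 0.00428636.
k=1: B_{2}/(2)! × [f^{(1)}(47) − f^{(1)}(11)] = 1/12 × (-6.14794e-07 − (-0.000204904)) = 1.70241e-05.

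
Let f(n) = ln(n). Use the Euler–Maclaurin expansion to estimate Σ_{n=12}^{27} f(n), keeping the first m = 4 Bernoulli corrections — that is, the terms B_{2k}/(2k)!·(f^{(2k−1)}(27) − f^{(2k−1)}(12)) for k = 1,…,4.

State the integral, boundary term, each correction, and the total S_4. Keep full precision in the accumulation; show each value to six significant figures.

∫_12^27 ln(x) dx evaluates to 44.1687.
Boundary: ½(f(12) + f(27)) = ½(2.48491 + 3.29584) = 2.89037.
Integral + boundary = 47.0591.
Correction k=1: B_{2}/2! · (f^{(1)}(27) − f^{(1)}(12)) = 1/12 · (0.0370370 − 0.0833333) = -0.00385802.
Running total after k=1: 47.0552.
Correction k=2: B_{4}/4! · (f^{(3)}(27) − f^{(3)}(12)) = −1/720 · (0.000101611 − 0.00115741) = 1.46638e-06.
Running total after k=2: 47.0552.
Correction k=3: B_{6}/6! · (f^{(5)}(27) − f^{(5)}(12)) = 1/30240 · (1.67260e-06 − 9.64506e-05) = -3.13419e-09.
Running total after k=3: 47.0552.
Correction k=4: B_{8}/8! · (f^{(7)}(27) − f^{(7)}(12)) = −1/1209600 · (6.88313e-08 − 2.00939e-05) = 1.65551e-11.

S_4 ≈ 47.0552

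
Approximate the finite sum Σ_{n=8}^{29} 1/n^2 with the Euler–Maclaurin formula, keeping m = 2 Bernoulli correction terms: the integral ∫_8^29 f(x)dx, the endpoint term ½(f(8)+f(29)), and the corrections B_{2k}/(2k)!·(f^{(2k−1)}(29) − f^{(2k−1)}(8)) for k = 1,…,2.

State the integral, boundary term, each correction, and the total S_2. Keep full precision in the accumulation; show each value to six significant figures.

S_2 ≈ 0.0992419

The integral term ∫_8^29 1/x^2 dx = 0.0905172.
Endpoint term: (f(8) + f(29))/2 = (0.0156250 + 0.00118906)/2 = 0.00840703.
Integral + boundary = 0.0989243.
Correction k=1: B_{2}/2! · (f^{(1)}(29) − f^{(1)}(8)) = 1/12 · (-8.20042e-05 − (-0.00390625)) = 0.000318687.
Running total after k=1: 0.0992430.
Correction k=2: B_{4}/4! · (f^{(3)}(29) − f^{(3)}(8)) = −1/720 · (-1.17010e-06 − (-0.000732422)) = -1.01563e-06.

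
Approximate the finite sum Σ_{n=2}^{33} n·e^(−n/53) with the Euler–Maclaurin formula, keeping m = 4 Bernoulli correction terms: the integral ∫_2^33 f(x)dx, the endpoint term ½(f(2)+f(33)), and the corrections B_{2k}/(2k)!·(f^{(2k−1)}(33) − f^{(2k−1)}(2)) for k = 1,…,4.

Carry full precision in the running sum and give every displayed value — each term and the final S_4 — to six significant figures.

Integral: ∫_2^33 x·e^(−x/53) dx = 361.567.
Endpoint term: (f(2) + f(33))/2 = (1.92593 + 17.7053)/2 = 9.81564.
So far: 371.383.
Order-1 term: 1/12 · (0.202462 − 0.926629) = -0.0603472.
Partial sum through k=1: 371.322.
Order-2 term: −1/720 · (0.000454081 − 0.00101551) = 7.79761e-07.
Partial sum through k=2: 371.322.
Order-3 term: 1/30240 · (2.97645e-07 − 6.05603e-07) = -1.01838e-11.
Partial sum through k=3: 371.322.
Order-4 term: −1/1209600 · (1.54375e-10 − 3.02487e-10) = 1.22447e-16.

S_4 ≈ 371.322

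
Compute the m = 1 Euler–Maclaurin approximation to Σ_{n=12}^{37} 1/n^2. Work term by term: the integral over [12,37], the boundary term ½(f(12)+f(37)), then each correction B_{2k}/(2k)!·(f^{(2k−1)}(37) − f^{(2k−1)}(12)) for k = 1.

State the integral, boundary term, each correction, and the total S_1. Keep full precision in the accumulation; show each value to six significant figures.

S_1 ≈ 0.0602369

∫_12^37 1/x^2 dx evaluates to 0.0563063.
Endpoint term: (f(12) + f(37))/2 = (0.00694444 + 0.000730460)/2 = 0.00383745.
So far: 0.0601438.
Order-1 term: 1/12 · (-3.94843e-05 − (-0.00115741)) = 9.31603e-05.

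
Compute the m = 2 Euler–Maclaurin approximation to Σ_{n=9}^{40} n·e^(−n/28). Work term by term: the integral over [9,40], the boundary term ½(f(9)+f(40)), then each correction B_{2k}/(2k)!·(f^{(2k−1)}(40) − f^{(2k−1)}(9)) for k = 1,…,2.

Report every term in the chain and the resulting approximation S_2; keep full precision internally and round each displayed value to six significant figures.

S_2 ≈ 302.927

Integral: ∫_9^40 x·e^(−x/28) dx = 294.921.
Boundary: ½(f(9) + f(40)) = ½(6.52601 + 9.58604) = 8.05603.
So far: 302.977.
Correction k=1: B_{2}/2! · (f^{(1)}(40) − f^{(1)}(9)) = 1/12 · (-0.102708 − 0.492041) = -0.0495623.
Partial sum through k=1: 302.927.
Correction k=2: B_{4}/4! · (f^{(3)}(40) − f^{(3)}(9)) = −1/720 · (0.000480350 − 0.00247738) = 2.77365e-06.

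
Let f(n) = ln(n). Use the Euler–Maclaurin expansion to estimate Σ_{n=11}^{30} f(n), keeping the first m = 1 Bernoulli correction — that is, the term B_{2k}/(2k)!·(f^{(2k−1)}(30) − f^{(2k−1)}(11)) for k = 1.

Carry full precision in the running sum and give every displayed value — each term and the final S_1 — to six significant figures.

S_1 ≈ 59.5538

Integral: ∫_11^30 ln(x) dx = 56.6591.
Boundary: ½(f(11) + f(30)) = ½(2.39790 + 3.40120) = 2.89955.
So far: 59.5586.
k=1: B_{2}/(2)! × [f^{(1)}(30) − f^{(1)}(11)] = 1/12 × (0.0333333 − 0.0909091) = -0.00479798.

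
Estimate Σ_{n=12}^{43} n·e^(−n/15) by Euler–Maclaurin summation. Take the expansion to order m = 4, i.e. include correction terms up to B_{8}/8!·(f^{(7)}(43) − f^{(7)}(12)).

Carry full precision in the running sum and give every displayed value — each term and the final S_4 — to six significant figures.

S_4 ≈ 136.388

Integral: ∫_12^43 x·e^(−x/15) dx = 132.485.
Endpoint term: (f(12) + f(43))/2 = (5.39195 + 2.44619)/2 = 3.91907.
So far: 136.405.
k=1: B_{2}/(2)! × [f^{(1)}(43) − f^{(1)}(12)] = 1/12 × (-0.106191 − 0.0898658) = -0.0163381.
Running total after k=1: 136.388.
k=2: B_{4}/(4)! × [f^{(3)}(43) − f^{(3)}(12)] = −1/720 × (3.37115e-05 − 0.00439344) = 6.05518e-06.
Running total after k=2: 136.388.
k=3: B_{6}/(6)! × [f^{(5)}(43) − f^{(5)}(12)] = 1/30240 × (2.39727e-06 − 3.72777e-05) = -1.15345e-09.
Running total after k=3: 136.388.
k=4: B_{8}/(8)! × [f^{(7)}(43) − f^{(7)}(12)] = −1/1209600 × (2.06431e-08 − 2.44573e-07) = 1.85127e-13.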